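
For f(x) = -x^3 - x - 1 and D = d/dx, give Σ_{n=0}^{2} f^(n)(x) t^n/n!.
- 3 t^{2} x - t \left(3 x^{2} + 1\right) - x^{3} - x - 1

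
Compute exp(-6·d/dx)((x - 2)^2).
x^{2} - 16 x + 64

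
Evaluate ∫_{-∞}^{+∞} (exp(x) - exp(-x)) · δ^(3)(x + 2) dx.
- 2 \cosh{\left(2 \right)}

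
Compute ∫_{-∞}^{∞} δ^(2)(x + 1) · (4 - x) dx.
0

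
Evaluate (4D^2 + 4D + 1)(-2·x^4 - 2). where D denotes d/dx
- 2 x^{4} - 32 x^{3} - 96 x^{2} - 2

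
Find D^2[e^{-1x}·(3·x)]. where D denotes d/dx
3 \left(x - 2\right) e^{- x}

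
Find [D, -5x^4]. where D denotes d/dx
- 20 x^{3}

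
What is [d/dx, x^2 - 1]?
2 x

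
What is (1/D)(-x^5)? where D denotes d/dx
- \frac{x^{6}}{6}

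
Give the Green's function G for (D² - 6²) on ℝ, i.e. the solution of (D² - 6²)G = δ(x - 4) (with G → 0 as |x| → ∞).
-\frac{e^{-6|x - 4|}}{12}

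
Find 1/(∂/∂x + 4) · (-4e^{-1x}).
- \frac{4 e^{- x}}{3}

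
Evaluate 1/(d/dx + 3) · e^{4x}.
\frac{e^{4 x}}{7}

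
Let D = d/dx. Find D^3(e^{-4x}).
- 64 e^{- 4 x}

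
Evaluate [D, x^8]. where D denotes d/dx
8 x^{7}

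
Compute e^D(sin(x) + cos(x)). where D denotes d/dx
\sqrt{2} \sin{\left(x + \frac{\pi}{4} + 1 \right)}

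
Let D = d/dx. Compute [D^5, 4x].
20D^{4}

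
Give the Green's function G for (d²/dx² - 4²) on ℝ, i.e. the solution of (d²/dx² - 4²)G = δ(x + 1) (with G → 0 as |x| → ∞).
-\frac{e^{-4|x + 1|}}{8}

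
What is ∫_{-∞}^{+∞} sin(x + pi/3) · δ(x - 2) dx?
\sin{\left(\frac{\pi}{3} + 2 \right)}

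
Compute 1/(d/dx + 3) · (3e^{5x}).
\frac{3 e^{5 x}}{8}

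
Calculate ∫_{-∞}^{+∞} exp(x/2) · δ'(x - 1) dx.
- \frac{e^{\frac{1}{2}}}{2}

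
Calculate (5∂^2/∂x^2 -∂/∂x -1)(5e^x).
15 e^{x}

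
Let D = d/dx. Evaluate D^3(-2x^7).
- 420 x^{4}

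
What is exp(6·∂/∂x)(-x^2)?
- x^{2} - 12 x - 36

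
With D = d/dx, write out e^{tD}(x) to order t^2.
t + x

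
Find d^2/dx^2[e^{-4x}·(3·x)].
24 \left(2 x - 1\right) e^{- 4 x}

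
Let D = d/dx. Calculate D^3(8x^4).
192 x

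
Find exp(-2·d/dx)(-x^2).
- x^{2} + 4 x - 4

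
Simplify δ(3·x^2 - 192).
\frac{\delta(x - 8) + \delta(x + 8)}{48}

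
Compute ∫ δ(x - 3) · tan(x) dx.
\tan{\left(3 \right)}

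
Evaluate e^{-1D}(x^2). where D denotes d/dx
x^{2} - 2 x + 1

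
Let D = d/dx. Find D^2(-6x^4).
- 72 x^{2}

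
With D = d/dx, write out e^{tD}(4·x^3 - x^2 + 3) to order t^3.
4 t^{3} + t^{2} \left(12 x - 1\right) + 2 t x \left(6 x - 1\right) + 4 x^{3} - x^{2} + 3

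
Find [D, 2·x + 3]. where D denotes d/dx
2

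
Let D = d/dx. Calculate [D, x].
1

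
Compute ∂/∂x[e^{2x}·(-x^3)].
x^{2} \left(- 2 x - 3\right) e^{2 x}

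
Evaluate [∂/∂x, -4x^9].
- 36 x^{8}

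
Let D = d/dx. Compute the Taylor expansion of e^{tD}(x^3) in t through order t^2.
x \left(3 t^{2} + 3 t x + x^{2}\right)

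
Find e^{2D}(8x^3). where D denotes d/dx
8 x^{3} + 48 x^{2} + 96 x + 64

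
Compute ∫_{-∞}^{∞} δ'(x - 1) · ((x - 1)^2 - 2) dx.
0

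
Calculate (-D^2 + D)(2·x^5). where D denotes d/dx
10 x^{3} \left(x - 4\right)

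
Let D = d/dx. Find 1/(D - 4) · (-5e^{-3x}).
\frac{5 e^{- 3 x}}{7}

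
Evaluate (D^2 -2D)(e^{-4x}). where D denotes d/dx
24 e^{- 4 x}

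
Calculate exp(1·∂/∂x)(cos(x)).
\cos{\left(x + 1 \right)}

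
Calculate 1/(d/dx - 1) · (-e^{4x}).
- \frac{e^{4 x}}{3}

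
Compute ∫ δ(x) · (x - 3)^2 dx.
9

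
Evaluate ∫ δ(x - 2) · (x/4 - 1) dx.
- \frac{1}{2}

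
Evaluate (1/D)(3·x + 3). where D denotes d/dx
\frac{3 x^{2}}{2} + 3 x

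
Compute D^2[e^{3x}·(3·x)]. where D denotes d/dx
\left(27 x + 18\right) e^{3 x}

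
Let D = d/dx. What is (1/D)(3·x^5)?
\frac{x^{6}}{2}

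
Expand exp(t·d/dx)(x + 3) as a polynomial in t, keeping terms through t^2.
t + x + 3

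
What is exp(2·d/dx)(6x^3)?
6 x^{3} + 36 x^{2} + 72 x + 48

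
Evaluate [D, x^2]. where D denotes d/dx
2 x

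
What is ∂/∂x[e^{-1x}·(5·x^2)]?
5 x \left(2 - x\right) e^{- x}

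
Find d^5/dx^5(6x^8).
40320 x^{3}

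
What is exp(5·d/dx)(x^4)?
x^{4} + 20 x^{3} + 150 x^{2} + 500 x + 625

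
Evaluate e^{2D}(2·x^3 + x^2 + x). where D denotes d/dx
2 x^{3} + 13 x^{2} + 29 x + 22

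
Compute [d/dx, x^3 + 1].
3 x^{2}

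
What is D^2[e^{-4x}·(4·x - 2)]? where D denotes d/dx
64 \left(x - 1\right) e^{- 4 x}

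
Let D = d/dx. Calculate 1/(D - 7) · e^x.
- \frac{e^{x}}{6}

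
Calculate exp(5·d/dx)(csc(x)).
\csc{\left(x + 5 \right)}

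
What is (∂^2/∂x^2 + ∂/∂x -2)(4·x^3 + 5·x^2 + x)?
- 8 x^{3} + 2 x^{2} + 32 x + 11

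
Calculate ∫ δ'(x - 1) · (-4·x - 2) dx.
4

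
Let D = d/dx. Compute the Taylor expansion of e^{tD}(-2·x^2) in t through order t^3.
- 2 t^{2} - 4 t x - 2 x^{2}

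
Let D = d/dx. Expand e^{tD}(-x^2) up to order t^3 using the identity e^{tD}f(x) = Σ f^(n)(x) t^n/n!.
- t^{2} - 2 t x - x^{2}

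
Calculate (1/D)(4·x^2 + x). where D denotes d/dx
\frac{4 x^{3}}{3} + \frac{x^{2}}{2}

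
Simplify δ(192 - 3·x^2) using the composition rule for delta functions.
\frac{\delta(x - 8) + \delta(x + 8)}{48}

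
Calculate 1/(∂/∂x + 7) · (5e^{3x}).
\frac{e^{3 x}}{2}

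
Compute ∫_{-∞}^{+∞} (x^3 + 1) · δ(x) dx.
1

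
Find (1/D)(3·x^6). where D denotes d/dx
\frac{3 x^{7}}{7}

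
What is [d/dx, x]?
1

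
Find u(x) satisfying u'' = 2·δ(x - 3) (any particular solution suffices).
|x - 3|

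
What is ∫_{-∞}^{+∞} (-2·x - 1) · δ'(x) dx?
2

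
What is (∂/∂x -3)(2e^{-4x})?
- 14 e^{- 4 x}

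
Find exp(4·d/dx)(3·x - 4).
3 x + 8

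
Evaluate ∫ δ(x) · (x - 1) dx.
-1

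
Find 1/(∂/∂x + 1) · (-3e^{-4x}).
e^{- 4 x}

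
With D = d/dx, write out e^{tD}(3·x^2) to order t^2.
3 t^{2} + 6 t x + 3 x^{2}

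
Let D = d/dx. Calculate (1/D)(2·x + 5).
x^{2} + 5 x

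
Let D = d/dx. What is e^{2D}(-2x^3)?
- 2 x^{3} - 12 x^{2} - 24 x - 16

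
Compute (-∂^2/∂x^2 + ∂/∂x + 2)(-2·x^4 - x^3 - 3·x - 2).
- 4 x^{4} - 10 x^{3} + 21 x^{2} - 7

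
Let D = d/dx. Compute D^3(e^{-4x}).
- 64 e^{- 4 x}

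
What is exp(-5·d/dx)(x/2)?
\frac{x}{2} - \frac{5}{2}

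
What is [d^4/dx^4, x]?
4\frac{d^{3}}{dx^{3}}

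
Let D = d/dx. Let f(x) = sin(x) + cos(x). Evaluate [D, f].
- \sin{\left(x \right)} + \cos{\left(x \right)}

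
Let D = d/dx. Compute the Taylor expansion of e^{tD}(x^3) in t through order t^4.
t^{3} + 3 t^{2} x + 3 t x^{2} + x^{3}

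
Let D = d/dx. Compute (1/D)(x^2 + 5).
\frac{x^{3}}{3} + 5 x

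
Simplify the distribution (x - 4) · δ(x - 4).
0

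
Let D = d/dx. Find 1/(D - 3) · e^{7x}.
\frac{e^{7 x}}{4}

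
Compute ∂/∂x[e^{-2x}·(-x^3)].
x^{2} \left(2 x - 3\right) e^{- 2 x}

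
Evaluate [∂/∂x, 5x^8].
40 x^{7}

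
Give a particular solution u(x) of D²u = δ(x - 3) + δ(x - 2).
\frac{|x - 3|}{2} + \frac{|x - 2|}{2}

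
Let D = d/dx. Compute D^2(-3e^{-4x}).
- 48 e^{- 4 x}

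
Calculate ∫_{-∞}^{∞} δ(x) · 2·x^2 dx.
0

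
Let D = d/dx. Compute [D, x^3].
3 x^{2}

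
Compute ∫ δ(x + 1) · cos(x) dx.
\cos{\left(1 \right)}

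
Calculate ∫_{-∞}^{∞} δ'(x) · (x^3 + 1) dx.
0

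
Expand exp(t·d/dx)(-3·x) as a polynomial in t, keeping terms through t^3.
- 3 t - 3 x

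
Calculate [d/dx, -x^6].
- 6 x^{5}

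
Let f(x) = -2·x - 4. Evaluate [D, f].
-2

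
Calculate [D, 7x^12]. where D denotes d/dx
84 x^{11}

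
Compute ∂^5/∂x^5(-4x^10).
- 120960 x^{5}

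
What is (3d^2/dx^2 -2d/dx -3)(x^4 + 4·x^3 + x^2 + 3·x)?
x \left(- 3 x^{3} - 20 x^{2} + 9 x + 59\right)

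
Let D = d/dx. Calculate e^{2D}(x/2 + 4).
\frac{x}{2} + 5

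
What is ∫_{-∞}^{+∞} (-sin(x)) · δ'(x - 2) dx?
\cos{\left(2 \right)}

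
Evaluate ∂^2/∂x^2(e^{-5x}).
25 e^{- 5 x}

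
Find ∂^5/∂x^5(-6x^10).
- 181440 x^{5}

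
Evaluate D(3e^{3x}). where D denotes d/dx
9 e^{3 x}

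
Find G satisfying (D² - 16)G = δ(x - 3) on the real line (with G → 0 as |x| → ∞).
-\frac{e^{-4|x - 3|}}{8}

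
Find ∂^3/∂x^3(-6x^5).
- 360 x^{2}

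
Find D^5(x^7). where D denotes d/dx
2520 x^{2}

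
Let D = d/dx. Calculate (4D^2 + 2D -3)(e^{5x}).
107 e^{5 x}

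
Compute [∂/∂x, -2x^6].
- 12 x^{5}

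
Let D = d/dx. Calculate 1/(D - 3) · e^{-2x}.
- \frac{e^{- 2 x}}{5}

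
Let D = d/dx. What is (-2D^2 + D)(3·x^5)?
15 x^{3} \left(x - 8\right)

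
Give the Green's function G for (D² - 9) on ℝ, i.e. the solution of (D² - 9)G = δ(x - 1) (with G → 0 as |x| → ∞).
-\frac{e^{-3|x - 1|}}{6}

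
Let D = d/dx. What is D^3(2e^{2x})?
16 e^{2 x}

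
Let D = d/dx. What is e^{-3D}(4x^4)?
4 x^{4} - 48 x^{3} + 216 x^{2} - 432 x + 324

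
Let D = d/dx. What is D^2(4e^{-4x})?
64 e^{- 4 x}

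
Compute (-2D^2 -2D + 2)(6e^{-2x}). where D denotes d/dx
- 12 e^{- 2 x}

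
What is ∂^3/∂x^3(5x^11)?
4950 x^{8}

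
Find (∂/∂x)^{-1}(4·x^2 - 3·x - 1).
\frac{4 x^{3}}{3} - \frac{3 x^{2}}{2} - x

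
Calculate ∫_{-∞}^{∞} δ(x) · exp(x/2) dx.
1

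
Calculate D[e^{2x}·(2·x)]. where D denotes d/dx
\left(4 x + 2\right) e^{2 x}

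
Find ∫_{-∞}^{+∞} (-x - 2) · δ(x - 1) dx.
-3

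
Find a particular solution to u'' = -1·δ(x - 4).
-\frac{|x - 4|}{2}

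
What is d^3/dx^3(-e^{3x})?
- 27 e^{3 x}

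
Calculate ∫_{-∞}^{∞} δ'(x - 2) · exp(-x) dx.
e^{-2}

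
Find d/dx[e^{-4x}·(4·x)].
4 \left(1 - 4 x\right) e^{- 4 x}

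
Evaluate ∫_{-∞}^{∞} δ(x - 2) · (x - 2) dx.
0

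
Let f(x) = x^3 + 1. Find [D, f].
3 x^{2}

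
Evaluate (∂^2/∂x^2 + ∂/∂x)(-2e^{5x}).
- 60 e^{5 x}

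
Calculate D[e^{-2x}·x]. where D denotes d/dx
\left(1 - 2 x\right) e^{- 2 x}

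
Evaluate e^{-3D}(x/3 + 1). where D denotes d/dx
\frac{x}{3}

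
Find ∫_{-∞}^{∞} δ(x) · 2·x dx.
0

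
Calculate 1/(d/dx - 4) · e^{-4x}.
- \frac{e^{- 4 x}}{8}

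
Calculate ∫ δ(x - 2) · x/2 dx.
1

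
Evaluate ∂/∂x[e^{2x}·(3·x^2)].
6 x \left(x + 1\right) e^{2 x}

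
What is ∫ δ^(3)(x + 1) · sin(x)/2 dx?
\frac{\cos{\left(1 \right)}}{2}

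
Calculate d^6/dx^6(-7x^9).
- 423360 x^{3}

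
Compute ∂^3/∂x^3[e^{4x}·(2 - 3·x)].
\left(- 192 x - 16\right) e^{4 x}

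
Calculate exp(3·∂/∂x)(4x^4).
4 x^{4} + 48 x^{3} + 216 x^{2} + 432 x + 324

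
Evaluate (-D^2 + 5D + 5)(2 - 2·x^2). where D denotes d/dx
- 10 x^{2} - 20 x + 14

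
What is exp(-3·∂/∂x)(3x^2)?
3 x^{2} - 18 x + 27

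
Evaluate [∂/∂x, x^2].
2 x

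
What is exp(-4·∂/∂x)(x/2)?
\frac{x}{2} - 2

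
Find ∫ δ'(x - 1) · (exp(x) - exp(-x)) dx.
- 2 \cosh{\left(1 \right)}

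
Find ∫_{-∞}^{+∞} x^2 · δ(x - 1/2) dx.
\frac{1}{4}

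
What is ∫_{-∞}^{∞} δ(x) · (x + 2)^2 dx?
4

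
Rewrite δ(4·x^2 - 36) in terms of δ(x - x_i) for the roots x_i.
\frac{\delta(x - 3) + \delta(x + 3)}{24}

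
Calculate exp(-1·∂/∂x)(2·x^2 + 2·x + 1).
2 x^{2} - 2 x + 1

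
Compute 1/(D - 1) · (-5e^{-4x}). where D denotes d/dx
e^{- 4 x}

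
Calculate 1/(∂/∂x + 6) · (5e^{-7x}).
- 5 e^{- 7 x}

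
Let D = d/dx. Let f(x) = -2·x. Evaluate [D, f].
-2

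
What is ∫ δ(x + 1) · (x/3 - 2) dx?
- \frac{7}{3}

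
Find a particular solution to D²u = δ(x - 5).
\frac{|x - 5|}{2}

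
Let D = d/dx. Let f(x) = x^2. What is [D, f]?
2 x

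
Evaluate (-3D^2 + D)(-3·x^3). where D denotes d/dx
9 x \left(6 - x\right)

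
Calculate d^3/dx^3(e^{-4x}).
- 64 e^{- 4 x}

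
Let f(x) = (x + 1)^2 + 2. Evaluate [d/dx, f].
2 x + 2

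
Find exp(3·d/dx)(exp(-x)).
e^{- x - 3}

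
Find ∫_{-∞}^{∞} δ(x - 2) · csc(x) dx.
\csc{\left(2 \right)}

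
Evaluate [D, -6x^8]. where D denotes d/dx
- 48 x^{7}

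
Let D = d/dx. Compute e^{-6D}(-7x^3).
- 7 x^{3} + 126 x^{2} - 756 x + 1512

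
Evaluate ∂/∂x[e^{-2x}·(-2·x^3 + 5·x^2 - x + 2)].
\left(4 x^{3} - 16 x^{2} + 12 x - 5\right) e^{- 2 x}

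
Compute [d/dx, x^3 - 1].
3 x^{2}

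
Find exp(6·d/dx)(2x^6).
2 x^{6} + 72 x^{5} + 1080 x^{4} + 8640 x^{3} + 38880 x^{2} + 93312 x + 93312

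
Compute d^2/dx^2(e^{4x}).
16 e^{4 x}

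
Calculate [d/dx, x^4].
4 x^{3}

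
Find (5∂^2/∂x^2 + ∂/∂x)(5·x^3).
15 x \left(x + 10\right)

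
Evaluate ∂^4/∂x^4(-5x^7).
- 4200 x^{3}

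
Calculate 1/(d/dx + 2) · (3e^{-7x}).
- \frac{3 e^{- 7 x}}{5}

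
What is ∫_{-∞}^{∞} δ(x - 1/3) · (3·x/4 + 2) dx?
\frac{9}{4}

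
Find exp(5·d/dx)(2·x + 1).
2 x + 11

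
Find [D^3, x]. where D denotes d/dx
3D^{2}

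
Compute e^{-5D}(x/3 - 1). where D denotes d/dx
\frac{x}{3} - \frac{8}{3}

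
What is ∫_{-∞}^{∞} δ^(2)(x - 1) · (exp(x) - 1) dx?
e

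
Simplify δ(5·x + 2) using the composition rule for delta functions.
\frac{\delta(x + 2/5)}{5}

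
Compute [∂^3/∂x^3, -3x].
-9\frac{d^{2}}{dx^{2}}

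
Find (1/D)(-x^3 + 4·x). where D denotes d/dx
- \frac{x^{4}}{4} + 2 x^{2}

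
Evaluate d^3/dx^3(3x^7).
630 x^{4}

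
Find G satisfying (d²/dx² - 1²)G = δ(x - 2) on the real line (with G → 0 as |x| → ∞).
-\frac{e^{-|x - 2|}}{2}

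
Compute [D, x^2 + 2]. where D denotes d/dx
2 x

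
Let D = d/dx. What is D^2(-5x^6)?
- 150 x^{4}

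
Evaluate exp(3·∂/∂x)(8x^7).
8 x^{7} + 168 x^{6} + 1512 x^{5} + 7560 x^{4} + 22680 x^{3} + 40824 x^{2} + 40824 x + 17496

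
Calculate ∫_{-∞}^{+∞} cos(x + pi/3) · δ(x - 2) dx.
\cos{\left(\frac{\pi}{3} + 2 \right)}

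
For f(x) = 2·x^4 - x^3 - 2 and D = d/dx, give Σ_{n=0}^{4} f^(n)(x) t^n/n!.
2 t^{4} + t^{3} \left(8 x - 1\right) + 3 t^{2} x \left(4 x - 1\right) + t x^{2} \left(8 x - 3\right) + 2 x^{4} - x^{3} - 2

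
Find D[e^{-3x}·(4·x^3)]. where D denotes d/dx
12 x^{2} \left(1 - x\right) e^{- 3 x}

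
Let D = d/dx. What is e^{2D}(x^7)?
x^{7} + 14 x^{6} + 84 x^{5} + 280 x^{4} + 560 x^{3} + 672 x^{2} + 448 x + 128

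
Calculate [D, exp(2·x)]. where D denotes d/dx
2 e^{2 x}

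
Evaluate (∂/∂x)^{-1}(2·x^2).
\frac{2 x^{3}}{3}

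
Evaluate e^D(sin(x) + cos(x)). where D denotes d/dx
\sqrt{2} \sin{\left(x + \frac{\pi}{4} + 1 \right)}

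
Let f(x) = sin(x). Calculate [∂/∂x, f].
\cos{\left(x \right)}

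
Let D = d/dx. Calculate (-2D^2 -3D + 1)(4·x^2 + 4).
4 x^{2} - 24 x - 12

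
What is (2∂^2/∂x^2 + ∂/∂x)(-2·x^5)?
10 x^{3} \left(- x - 8\right)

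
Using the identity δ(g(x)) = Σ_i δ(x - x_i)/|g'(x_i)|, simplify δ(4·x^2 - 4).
\frac{\delta(x - 1) + \delta(x + 1)}{8}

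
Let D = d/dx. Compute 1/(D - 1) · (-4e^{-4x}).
\frac{4 e^{- 4 x}}{5}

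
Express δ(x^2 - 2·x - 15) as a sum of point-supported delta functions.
\frac{\delta(x + 3) + \delta(x - 5)}{8}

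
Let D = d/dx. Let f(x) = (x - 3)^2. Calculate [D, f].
2 x - 6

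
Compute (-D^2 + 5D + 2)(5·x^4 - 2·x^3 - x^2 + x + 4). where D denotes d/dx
10 x^{4} + 96 x^{3} - 92 x^{2} + 4 x + 15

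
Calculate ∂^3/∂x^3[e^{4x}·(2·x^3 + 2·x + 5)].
\left(128 x^{3} + 288 x^{2} + 272 x + 428\right) e^{4 x}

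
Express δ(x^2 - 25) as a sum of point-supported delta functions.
\frac{\delta(x + 5) + \delta(x - 5)}{10}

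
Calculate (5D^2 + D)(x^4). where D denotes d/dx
4 x^{2} \left(x + 15\right)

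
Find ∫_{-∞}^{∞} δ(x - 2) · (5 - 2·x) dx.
1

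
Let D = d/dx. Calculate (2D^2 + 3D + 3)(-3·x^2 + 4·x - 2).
- 9 x^{2} - 6 x - 6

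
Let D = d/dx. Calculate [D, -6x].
-6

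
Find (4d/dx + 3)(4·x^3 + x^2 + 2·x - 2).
12 x^{3} + 51 x^{2} + 14 x + 2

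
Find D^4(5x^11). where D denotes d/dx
39600 x^{7}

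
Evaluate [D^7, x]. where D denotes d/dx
7D^{6}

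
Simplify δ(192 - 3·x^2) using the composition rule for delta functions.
\frac{\delta(x - 8) + \delta(x + 8)}{48}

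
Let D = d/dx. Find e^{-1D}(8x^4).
8 x^{4} - 32 x^{3} + 48 x^{2} - 32 x + 8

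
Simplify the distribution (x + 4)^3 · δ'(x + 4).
0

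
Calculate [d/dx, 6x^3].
18 x^{2}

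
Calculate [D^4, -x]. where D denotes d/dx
-4D^{3}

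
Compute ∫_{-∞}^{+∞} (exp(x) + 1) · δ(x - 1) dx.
1 + e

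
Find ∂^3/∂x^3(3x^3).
18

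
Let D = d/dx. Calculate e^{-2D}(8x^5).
8 x^{5} - 80 x^{4} + 320 x^{3} - 640 x^{2} + 640 x - 256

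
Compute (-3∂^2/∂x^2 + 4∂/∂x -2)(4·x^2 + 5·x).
- 8 x^{2} + 22 x - 4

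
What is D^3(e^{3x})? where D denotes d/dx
27 e^{3 x}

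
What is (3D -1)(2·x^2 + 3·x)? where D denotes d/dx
- 2 x^{2} + 9 x + 9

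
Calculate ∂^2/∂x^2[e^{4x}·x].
\left(16 x + 8\right) e^{4 x}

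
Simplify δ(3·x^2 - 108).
\frac{\delta(x - 6) + \delta(x + 6)}{36}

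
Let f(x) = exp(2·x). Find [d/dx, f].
2 e^{2 x}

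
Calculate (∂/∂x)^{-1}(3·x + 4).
\frac{3 x^{2}}{2} + 4 x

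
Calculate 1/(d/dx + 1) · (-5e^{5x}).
- \frac{5 e^{5 x}}{6}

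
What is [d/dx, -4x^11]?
- 44 x^{10}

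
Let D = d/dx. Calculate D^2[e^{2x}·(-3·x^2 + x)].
\left(- 12 x^{2} - 20 x - 2\right) e^{2 x}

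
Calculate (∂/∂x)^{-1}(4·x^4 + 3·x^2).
\frac{4 x^{5}}{5} + x^{3}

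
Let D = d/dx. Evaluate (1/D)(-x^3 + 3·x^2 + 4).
- \frac{x^{4}}{4} + x^{3} + 4 x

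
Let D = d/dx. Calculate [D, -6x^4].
- 24 x^{3}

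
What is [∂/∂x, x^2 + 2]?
2 x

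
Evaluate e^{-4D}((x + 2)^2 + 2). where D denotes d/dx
x^{2} - 4 x + 6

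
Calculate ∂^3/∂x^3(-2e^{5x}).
- 250 e^{5 x}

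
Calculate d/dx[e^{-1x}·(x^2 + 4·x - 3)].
\left(- x^{2} - 2 x + 7\right) e^{- x}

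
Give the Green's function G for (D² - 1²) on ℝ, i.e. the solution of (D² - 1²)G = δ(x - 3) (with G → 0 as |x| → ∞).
-\frac{e^{-|x - 3|}}{2}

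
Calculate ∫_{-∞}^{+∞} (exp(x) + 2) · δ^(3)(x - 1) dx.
- e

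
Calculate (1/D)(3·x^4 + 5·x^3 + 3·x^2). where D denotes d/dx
\frac{3 x^{5}}{5} + \frac{5 x^{4}}{4} + x^{3}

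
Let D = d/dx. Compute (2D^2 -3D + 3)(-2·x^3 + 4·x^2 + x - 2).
- 6 x^{3} + 30 x^{2} - 45 x + 7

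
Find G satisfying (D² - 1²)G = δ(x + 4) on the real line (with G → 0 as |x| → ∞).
-\frac{e^{-|x + 4|}}{2}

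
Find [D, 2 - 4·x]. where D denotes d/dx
-4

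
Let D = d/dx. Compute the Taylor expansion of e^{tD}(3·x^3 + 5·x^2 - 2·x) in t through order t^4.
3 t^{3} + t^{2} \left(9 x + 5\right) + t \left(9 x^{2} + 10 x - 2\right) + 3 x^{3} + 5 x^{2} - 2 x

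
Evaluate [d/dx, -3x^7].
- 21 x^{6}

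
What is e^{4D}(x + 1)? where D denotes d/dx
x + 5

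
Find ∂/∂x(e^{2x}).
2 e^{2 x}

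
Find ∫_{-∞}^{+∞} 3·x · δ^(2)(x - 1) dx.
0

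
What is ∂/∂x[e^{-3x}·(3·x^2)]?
3 x \left(2 - 3 x\right) e^{- 3 x}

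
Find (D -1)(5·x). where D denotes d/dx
5 - 5 x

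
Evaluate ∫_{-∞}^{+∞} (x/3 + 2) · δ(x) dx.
2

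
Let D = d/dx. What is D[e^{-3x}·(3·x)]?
3 \left(1 - 3 x\right) e^{- 3 x}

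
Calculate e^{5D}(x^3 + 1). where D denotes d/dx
x^{3} + 15 x^{2} + 75 x + 126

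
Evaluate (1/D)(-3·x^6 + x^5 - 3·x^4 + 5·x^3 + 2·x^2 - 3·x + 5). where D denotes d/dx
- \frac{3 x^{7}}{7} + \frac{x^{6}}{6} - \frac{3 x^{5}}{5} + \frac{5 x^{4}}{4} + \frac{2 x^{3}}{3} - \frac{3 x^{2}}{2} + 5 x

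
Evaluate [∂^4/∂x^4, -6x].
-24\frac{d^{3}}{dx^{3}}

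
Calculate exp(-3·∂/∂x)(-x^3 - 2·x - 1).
- x^{3} + 9 x^{2} - 29 x + 32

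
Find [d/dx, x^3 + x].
3 x^{2} + 1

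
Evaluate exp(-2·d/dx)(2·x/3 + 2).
\frac{2 x}{3} + \frac{2}{3}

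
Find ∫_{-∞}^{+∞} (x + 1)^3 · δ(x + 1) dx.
0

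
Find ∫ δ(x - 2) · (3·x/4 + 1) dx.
\frac{5}{2}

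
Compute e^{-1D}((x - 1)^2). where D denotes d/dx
x^{2} - 4 x + 4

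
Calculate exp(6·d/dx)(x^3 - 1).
x^{3} + 18 x^{2} + 108 x + 215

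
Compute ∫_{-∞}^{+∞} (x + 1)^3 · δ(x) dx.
1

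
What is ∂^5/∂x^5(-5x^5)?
-600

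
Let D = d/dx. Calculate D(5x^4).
20 x^{3}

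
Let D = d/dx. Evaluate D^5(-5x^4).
0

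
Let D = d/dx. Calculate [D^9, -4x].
-36D^{8}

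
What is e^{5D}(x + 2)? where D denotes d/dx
x + 7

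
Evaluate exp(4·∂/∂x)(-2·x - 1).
- 2 x - 9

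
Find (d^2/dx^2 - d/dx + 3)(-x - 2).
- 3 x - 5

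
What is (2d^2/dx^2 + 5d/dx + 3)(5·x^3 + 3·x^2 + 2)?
15 x^{3} + 84 x^{2} + 90 x + 18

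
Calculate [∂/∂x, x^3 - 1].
3 x^{2}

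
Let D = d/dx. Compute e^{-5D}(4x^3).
4 x^{3} - 60 x^{2} + 300 x - 500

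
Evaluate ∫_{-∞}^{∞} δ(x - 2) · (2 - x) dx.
0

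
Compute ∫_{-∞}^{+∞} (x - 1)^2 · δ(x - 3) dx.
4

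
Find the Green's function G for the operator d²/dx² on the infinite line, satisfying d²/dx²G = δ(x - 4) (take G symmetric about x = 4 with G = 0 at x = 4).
\frac{|x - 4|}{2}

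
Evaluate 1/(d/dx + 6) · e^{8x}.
\frac{e^{8 x}}{14}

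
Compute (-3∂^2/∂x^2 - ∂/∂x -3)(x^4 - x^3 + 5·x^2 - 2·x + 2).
- 3 x^{4} - x^{3} - 48 x^{2} + 14 x - 34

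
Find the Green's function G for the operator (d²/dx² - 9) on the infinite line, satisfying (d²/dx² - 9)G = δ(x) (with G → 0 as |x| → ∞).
-\frac{e^{-3|x|}}{6}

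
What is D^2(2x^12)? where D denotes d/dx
264 x^{10}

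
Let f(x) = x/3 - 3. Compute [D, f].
\frac{1}{3}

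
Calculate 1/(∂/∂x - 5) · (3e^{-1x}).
- \frac{e^{- x}}{2}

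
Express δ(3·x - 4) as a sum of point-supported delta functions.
\frac{\delta(x - 4/3)}{3}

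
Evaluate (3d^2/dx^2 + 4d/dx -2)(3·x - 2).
16 - 6 x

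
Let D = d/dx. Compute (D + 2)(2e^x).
6 e^{x}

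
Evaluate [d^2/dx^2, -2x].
-4\frac{d}{dx}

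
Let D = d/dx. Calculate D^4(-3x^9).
- 9072 x^{5}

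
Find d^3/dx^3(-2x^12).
- 2640 x^{9}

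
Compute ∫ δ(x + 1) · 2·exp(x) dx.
\frac{2}{e}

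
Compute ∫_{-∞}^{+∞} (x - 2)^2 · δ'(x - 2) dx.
0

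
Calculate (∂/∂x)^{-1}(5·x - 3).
\frac{5 x^{2}}{2} - 3 x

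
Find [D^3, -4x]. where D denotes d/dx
-12D^{2}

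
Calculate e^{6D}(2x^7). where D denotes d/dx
2 x^{7} + 84 x^{6} + 1512 x^{5} + 15120 x^{4} + 90720 x^{3} + 326592 x^{2} + 653184 x + 559872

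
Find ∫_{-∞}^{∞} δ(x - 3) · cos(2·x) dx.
\cos{\left(6 \right)}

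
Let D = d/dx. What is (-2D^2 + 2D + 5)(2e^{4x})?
- 38 e^{4 x}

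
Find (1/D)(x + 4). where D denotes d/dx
\frac{x^{2}}{2} + 4 x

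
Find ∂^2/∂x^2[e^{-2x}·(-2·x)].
8 \left(1 - x\right) e^{- 2 x}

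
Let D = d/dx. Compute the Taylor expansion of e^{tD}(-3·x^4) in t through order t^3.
3 x \left(- 4 t^{3} - 6 t^{2} x - 4 t x^{2} - x^{3}\right)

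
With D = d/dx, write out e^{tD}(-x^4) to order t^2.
x^{2} \left(- 6 t^{2} - 4 t x - x^{2}\right)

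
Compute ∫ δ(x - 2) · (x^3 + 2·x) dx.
12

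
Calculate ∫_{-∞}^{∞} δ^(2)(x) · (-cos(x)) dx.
1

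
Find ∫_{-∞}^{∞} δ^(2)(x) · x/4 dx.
0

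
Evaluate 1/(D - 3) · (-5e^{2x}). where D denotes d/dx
5 e^{2 x}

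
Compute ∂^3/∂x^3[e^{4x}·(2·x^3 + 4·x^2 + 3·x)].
\left(128 x^{3} + 544 x^{2} + 720 x + 252\right) e^{4 x}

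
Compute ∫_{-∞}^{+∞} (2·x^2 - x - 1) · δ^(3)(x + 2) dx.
0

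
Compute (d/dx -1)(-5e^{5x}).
- 20 e^{5 x}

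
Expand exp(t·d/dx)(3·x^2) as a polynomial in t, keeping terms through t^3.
3 t^{2} + 6 t x + 3 x^{2}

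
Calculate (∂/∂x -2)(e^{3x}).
e^{3 x}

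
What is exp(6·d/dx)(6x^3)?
6 x^{3} + 108 x^{2} + 648 x + 1296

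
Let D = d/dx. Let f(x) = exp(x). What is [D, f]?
e^{x}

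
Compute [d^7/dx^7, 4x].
28\frac{d^{6}}{dx^{6}}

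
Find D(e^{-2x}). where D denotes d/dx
- 2 e^{- 2 x}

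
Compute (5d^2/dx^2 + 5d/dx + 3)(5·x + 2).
15 x + 31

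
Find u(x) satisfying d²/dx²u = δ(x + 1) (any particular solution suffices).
\frac{|x + 1|}{2}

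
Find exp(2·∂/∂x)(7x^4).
7 x^{4} + 56 x^{3} + 168 x^{2} + 224 x + 112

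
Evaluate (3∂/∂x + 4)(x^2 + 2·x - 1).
4 x^{2} + 14 x + 2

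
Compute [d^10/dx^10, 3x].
30\frac{d^{9}}{dx^{9}}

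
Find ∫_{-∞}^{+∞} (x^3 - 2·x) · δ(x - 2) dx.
4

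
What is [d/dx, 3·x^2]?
6 x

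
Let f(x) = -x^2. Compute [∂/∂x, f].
- 2 x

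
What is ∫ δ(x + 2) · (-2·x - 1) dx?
3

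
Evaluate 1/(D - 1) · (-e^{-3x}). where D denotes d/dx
\frac{e^{- 3 x}}{4}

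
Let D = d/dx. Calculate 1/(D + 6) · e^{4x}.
\frac{e^{4 x}}{10}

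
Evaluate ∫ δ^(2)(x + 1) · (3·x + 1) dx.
0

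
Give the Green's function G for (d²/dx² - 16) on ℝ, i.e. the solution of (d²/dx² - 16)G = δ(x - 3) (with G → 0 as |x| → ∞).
-\frac{e^{-4|x - 3|}}{8}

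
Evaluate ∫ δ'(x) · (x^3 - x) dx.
1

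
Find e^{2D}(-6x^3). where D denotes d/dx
- 6 x^{3} - 36 x^{2} - 72 x - 48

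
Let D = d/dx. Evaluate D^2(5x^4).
60 x^{2}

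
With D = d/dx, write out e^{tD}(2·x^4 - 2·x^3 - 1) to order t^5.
2 t^{4} + t^{3} \left(8 x - 2\right) + 6 t^{2} x \left(2 x - 1\right) + 2 t x^{2} \left(4 x - 3\right) + 2 x^{4} - 2 x^{3} - 1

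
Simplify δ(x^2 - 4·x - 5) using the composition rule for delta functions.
\frac{\delta(x - 5) + \delta(x + 1)}{6}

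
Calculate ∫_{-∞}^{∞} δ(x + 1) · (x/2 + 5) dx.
\frac{9}{2}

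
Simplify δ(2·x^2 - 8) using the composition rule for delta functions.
\frac{\delta(x - 2) + \delta(x + 2)}{8}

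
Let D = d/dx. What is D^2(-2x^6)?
- 60 x^{4}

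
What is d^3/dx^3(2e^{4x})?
128 e^{4 x}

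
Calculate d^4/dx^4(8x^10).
40320 x^{6}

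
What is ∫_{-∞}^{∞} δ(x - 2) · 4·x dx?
8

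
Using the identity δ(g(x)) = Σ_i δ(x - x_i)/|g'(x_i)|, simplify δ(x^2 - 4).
\frac{\delta(x - 2) + \delta(x + 2)}{4}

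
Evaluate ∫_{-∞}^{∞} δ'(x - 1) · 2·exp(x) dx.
- 2 e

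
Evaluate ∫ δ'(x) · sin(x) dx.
-1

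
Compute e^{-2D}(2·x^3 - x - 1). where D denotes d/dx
2 x^{3} - 12 x^{2} + 23 x - 15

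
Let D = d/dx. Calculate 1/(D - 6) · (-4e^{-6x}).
\frac{e^{- 6 x}}{3}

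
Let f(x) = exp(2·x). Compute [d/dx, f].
2 e^{2 x}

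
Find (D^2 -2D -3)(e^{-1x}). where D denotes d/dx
0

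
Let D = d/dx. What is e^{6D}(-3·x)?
- 3 x - 18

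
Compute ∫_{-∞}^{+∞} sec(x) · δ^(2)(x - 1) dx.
\left(1 + 2 \tan^{2}{\left(1 \right)}\right) \sec{\left(1 \right)}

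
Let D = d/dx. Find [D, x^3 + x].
3 x^{2} + 1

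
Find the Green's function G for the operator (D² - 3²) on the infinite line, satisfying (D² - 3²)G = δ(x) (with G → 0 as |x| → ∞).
-\frac{e^{-3|x|}}{6}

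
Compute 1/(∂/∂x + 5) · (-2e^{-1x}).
- \frac{e^{- x}}{2}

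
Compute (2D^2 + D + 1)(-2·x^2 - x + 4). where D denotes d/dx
- 2 x^{2} - 5 x - 5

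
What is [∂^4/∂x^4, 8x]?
32\frac{d^{3}}{dx^{3}}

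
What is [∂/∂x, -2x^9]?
- 18 x^{8}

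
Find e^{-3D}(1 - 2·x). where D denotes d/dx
7 - 2 x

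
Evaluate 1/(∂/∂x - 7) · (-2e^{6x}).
2 e^{6 x}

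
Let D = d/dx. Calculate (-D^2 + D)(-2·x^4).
8 x^{2} \left(3 - x\right)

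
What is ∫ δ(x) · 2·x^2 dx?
0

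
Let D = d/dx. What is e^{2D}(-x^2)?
- x^{2} - 4 x - 4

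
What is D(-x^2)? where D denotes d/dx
- 2 x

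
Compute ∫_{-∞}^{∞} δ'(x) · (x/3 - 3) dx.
- \frac{1}{3}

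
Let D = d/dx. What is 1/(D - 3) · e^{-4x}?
- \frac{e^{- 4 x}}{7}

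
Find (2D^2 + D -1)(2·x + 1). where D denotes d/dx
1 - 2 x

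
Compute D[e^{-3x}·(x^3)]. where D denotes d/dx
3 x^{2} \left(1 - x\right) e^{- 3 x}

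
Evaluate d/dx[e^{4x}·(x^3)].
x^{2} \left(4 x + 3\right) e^{4 x}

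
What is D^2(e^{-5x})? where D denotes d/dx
25 e^{- 5 x}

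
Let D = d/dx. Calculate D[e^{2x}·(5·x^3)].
x^{2} \left(10 x + 15\right) e^{2 x}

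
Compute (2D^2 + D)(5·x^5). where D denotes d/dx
25 x^{3} \left(x + 8\right)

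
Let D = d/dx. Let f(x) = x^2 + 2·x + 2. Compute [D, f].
2 x + 2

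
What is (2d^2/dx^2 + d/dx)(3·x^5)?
15 x^{3} \left(x + 8\right)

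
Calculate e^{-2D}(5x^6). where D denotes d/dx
5 x^{6} - 60 x^{5} + 300 x^{4} - 800 x^{3} + 1200 x^{2} - 960 x + 320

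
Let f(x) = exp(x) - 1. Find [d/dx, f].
e^{x}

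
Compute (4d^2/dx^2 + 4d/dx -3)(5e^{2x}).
105 e^{2 x}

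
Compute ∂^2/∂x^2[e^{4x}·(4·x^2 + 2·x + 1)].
\left(64 x^{2} + 96 x + 40\right) e^{4 x}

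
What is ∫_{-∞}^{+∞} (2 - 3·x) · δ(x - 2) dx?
-4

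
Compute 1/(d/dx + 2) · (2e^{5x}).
\frac{2 e^{5 x}}{7}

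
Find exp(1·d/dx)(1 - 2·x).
- 2 x - 1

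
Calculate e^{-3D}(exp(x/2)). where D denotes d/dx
e^{\frac{x}{2} - \frac{3}{2}}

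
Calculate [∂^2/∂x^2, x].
2\frac{d}{dx}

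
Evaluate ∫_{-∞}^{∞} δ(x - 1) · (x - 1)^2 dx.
0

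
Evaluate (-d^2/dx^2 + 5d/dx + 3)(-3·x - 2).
- 9 x - 21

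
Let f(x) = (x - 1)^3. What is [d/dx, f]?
3 \left(x - 1\right)^{2}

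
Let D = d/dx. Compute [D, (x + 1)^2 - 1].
2 x + 2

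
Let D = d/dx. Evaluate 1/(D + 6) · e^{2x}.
\frac{e^{2 x}}{8}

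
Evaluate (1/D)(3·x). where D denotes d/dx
\frac{3 x^{2}}{2}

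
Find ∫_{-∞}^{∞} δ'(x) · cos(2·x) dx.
0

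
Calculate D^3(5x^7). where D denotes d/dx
1050 x^{4}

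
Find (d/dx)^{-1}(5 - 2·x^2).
- \frac{2 x^{3}}{3} + 5 x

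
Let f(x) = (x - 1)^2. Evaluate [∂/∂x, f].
2 x - 2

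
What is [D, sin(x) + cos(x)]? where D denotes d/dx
- \sin{\left(x \right)} + \cos{\left(x \right)}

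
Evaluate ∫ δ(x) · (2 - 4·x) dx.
2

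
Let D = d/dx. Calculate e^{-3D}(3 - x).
6 - x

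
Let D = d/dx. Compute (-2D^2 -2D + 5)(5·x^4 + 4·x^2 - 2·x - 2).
25 x^{4} - 40 x^{3} - 100 x^{2} - 26 x - 22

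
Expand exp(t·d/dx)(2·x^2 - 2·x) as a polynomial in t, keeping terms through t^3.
2 t^{2} + 2 t \left(2 x - 1\right) + 2 x^{2} - 2 x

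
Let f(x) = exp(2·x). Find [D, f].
2 e^{2 x}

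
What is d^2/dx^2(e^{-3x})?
9 e^{- 3 x}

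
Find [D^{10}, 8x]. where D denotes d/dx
80D^{9}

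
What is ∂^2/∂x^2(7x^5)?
140 x^{3}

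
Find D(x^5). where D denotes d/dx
5 x^{4}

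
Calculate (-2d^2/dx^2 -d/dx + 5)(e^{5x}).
- 50 e^{5 x}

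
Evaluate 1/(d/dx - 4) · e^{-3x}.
- \frac{e^{- 3 x}}{7}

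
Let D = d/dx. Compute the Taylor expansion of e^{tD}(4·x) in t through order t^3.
4 t + 4 x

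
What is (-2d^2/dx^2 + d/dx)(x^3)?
3 x \left(x - 4\right)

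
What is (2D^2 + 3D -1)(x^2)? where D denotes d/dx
- x^{2} + 6 x + 4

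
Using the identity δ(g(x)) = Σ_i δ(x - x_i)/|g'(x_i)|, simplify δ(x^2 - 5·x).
\frac{\delta(x - 5) + \delta(x)}{5}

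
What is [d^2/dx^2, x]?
2\frac{d}{dx}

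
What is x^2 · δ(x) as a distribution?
0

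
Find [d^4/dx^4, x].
4\frac{d^{3}}{dx^{3}}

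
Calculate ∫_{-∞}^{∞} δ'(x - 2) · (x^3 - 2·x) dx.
-10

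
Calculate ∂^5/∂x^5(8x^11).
443520 x^{6}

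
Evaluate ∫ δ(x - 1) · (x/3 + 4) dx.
\frac{13}{3}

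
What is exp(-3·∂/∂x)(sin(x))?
\sin{\left(x - 3 \right)}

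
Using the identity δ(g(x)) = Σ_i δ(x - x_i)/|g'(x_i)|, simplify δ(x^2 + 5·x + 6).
\frac{\delta(x + 2) + \delta(x + 3)}{1}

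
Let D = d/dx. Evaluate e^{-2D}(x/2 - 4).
\frac{x}{2} - 5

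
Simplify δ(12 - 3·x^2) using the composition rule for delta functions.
\frac{\delta(x - 2) + \delta(x + 2)}{12}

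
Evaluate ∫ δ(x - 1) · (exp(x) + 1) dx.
1 + e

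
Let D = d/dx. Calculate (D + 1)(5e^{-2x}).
- 5 e^{- 2 x}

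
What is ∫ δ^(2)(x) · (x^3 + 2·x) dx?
0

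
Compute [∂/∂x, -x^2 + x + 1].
1 - 2 x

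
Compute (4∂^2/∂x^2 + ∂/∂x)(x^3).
3 x \left(x + 8\right)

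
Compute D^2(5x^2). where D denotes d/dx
10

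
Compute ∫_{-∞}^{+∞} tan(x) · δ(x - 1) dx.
\tan{\left(1 \right)}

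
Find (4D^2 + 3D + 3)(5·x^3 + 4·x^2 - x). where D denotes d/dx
15 x^{3} + 57 x^{2} + 141 x + 29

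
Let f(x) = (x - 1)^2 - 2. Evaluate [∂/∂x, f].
2 x - 2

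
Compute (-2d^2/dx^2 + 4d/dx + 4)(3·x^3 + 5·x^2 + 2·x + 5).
12 x^{3} + 56 x^{2} + 12 x + 8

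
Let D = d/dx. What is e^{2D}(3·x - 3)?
3 x + 3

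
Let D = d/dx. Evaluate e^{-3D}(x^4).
x^{4} - 12 x^{3} + 54 x^{2} - 108 x + 81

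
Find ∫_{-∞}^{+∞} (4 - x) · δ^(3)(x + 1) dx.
0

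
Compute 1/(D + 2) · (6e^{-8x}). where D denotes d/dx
- e^{- 8 x}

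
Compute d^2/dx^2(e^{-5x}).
25 e^{- 5 x}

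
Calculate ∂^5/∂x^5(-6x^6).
- 4320 x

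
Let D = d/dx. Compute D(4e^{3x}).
12 e^{3 x}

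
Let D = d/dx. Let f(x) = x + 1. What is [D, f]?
1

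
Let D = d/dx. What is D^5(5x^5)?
600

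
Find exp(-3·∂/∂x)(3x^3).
3 x^{3} - 27 x^{2} + 81 x - 81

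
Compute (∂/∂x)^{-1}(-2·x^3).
- \frac{x^{4}}{2}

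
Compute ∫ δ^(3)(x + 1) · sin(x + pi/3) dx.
\sin{\left(\frac{\pi}{6} + 1 \right)}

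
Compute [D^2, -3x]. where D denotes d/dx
-6D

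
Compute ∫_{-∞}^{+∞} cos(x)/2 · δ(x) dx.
\frac{1}{2}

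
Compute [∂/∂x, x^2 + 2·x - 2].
2 x + 2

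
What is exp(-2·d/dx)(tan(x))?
\tan{\left(x - 2 \right)}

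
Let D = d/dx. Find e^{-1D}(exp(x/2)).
e^{\frac{x}{2} - \frac{1}{2}}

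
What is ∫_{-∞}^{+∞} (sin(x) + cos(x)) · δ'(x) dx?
-1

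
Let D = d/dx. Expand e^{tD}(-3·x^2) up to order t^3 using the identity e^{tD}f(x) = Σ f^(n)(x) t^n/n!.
- 3 t^{2} - 6 t x - 3 x^{2}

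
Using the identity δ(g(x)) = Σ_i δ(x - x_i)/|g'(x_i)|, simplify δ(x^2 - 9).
\frac{\delta(x + 3) + \delta(x - 3)}{6}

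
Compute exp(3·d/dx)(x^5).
x^{5} + 15 x^{4} + 90 x^{3} + 270 x^{2} + 405 x + 243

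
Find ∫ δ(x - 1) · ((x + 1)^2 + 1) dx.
5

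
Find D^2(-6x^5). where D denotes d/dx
- 120 x^{3}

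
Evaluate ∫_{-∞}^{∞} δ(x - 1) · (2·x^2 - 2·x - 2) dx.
-2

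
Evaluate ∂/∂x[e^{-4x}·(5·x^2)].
10 x \left(1 - 2 x\right) e^{- 4 x}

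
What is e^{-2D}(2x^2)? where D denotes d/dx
2 x^{2} - 8 x + 8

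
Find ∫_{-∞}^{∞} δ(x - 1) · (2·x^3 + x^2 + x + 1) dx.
5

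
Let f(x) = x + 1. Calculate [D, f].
1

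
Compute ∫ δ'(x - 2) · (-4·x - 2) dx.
4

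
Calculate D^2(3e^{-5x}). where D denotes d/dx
75 e^{- 5 x}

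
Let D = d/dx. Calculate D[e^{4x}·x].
\left(4 x + 1\right) e^{4 x}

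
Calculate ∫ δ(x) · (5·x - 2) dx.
-2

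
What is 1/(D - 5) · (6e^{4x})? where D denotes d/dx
- 6 e^{4 x}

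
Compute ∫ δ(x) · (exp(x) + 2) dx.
3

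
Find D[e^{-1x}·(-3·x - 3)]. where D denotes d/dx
3 x e^{- x}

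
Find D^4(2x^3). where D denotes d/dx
0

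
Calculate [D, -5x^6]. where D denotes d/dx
- 30 x^{5}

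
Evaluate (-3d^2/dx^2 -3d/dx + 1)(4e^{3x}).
- 140 e^{3 x}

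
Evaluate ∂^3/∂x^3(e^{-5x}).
- 125 e^{- 5 x}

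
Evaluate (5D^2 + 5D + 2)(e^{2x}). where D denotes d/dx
32 e^{2 x}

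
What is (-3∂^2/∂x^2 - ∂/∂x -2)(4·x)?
- 8 x - 4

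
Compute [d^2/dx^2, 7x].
14\frac{d}{dx}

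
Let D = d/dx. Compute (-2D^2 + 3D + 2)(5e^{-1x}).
- 15 e^{- x}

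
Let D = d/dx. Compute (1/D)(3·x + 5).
\frac{3 x^{2}}{2} + 5 x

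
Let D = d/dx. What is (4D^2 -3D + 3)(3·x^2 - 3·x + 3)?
9 x^{2} - 27 x + 42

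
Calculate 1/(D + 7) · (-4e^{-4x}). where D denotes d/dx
- \frac{4 e^{- 4 x}}{3}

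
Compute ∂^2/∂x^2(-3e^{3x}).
- 27 e^{3 x}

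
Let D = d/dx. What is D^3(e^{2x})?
8 e^{2 x}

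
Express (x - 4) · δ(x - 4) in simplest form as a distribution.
0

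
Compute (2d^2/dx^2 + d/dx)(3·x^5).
15 x^{3} \left(x + 8\right)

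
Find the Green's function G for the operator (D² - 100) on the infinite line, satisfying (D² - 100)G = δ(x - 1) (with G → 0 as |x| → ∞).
-\frac{e^{-10|x - 1|}}{20}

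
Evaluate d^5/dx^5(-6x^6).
- 4320 x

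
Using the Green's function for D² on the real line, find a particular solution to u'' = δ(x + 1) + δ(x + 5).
\frac{|x + 1|}{2} + \frac{|x + 5|}{2}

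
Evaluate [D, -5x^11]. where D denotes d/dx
- 55 x^{10}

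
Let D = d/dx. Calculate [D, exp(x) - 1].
e^{x}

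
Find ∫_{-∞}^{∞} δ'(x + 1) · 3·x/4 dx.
- \frac{3}{4}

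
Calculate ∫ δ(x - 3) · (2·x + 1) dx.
7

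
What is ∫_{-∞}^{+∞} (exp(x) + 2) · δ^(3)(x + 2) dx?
- \frac{1}{e^{2}}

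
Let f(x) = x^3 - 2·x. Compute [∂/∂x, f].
3 x^{2} - 2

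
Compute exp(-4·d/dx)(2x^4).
2 x^{4} - 32 x^{3} + 192 x^{2} - 512 x + 512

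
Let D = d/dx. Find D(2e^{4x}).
8 e^{4 x}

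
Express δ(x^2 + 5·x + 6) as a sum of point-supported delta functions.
\frac{\delta(x + 3) + \delta(x + 2)}{1}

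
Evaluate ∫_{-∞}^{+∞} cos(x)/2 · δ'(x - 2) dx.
\frac{\sin{\left(2 \right)}}{2}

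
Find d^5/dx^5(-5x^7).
- 12600 x^{2}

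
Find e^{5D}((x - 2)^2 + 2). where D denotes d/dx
x^{2} + 6 x + 11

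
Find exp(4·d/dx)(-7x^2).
- 7 x^{2} - 56 x - 112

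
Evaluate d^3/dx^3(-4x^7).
- 840 x^{4}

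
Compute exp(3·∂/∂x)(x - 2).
x + 1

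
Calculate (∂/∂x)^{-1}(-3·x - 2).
- \frac{3 x^{2}}{2} - 2 x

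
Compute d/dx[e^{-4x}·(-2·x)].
2 \left(4 x - 1\right) e^{- 4 x}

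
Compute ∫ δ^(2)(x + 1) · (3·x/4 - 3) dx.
0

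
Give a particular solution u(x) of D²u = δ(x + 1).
\frac{|x + 1|}{2}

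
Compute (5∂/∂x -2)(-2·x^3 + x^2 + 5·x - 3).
4 x^{3} - 32 x^{2} + 31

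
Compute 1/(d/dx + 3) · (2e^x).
\frac{e^{x}}{2}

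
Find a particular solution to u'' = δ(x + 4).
\frac{|x + 4|}{2}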